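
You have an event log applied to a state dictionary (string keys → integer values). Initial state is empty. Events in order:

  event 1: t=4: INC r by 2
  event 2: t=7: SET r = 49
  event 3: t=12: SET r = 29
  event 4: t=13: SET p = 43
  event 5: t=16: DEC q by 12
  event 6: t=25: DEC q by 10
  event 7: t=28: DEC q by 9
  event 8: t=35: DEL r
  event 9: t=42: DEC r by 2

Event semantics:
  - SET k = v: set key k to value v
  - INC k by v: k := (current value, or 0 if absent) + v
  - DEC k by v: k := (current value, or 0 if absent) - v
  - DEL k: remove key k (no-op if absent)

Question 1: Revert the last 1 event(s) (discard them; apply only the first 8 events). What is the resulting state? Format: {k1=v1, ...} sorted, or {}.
Answer: {p=43, q=-31}

Derivation:
Keep first 8 events (discard last 1):
  after event 1 (t=4: INC r by 2): {r=2}
  after event 2 (t=7: SET r = 49): {r=49}
  after event 3 (t=12: SET r = 29): {r=29}
  after event 4 (t=13: SET p = 43): {p=43, r=29}
  after event 5 (t=16: DEC q by 12): {p=43, q=-12, r=29}
  after event 6 (t=25: DEC q by 10): {p=43, q=-22, r=29}
  after event 7 (t=28: DEC q by 9): {p=43, q=-31, r=29}
  after event 8 (t=35: DEL r): {p=43, q=-31}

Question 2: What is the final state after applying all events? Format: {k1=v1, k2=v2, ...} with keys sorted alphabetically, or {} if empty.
  after event 1 (t=4: INC r by 2): {r=2}
  after event 2 (t=7: SET r = 49): {r=49}
  after event 3 (t=12: SET r = 29): {r=29}
  after event 4 (t=13: SET p = 43): {p=43, r=29}
  after event 5 (t=16: DEC q by 12): {p=43, q=-12, r=29}
  after event 6 (t=25: DEC q by 10): {p=43, q=-22, r=29}
  after event 7 (t=28: DEC q by 9): {p=43, q=-31, r=29}
  after event 8 (t=35: DEL r): {p=43, q=-31}
  after event 9 (t=42: DEC r by 2): {p=43, q=-31, r=-2}

Answer: {p=43, q=-31, r=-2}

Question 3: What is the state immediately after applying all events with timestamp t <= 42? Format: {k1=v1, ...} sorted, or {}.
Apply events with t <= 42 (9 events):
  after event 1 (t=4: INC r by 2): {r=2}
  after event 2 (t=7: SET r = 49): {r=49}
  after event 3 (t=12: SET r = 29): {r=29}
  after event 4 (t=13: SET p = 43): {p=43, r=29}
  after event 5 (t=16: DEC q by 12): {p=43, q=-12, r=29}
  after event 6 (t=25: DEC q by 10): {p=43, q=-22, r=29}
  after event 7 (t=28: DEC q by 9): {p=43, q=-31, r=29}
  after event 8 (t=35: DEL r): {p=43, q=-31}
  after event 9 (t=42: DEC r by 2): {p=43, q=-31, r=-2}

Answer: {p=43, q=-31, r=-2}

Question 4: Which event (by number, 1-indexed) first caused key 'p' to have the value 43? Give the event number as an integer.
Looking for first event where p becomes 43:
  event 4: p (absent) -> 43  <-- first match

Answer: 4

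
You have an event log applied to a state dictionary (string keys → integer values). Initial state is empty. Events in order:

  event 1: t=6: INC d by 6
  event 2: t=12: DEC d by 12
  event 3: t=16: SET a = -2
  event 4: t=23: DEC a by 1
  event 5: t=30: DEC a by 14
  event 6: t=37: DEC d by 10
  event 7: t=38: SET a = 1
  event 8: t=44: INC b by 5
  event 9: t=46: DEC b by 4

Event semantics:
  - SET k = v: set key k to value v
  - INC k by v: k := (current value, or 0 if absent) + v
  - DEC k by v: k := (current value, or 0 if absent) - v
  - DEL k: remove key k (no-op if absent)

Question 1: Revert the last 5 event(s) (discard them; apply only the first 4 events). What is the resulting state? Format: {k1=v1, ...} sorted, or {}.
Keep first 4 events (discard last 5):
  after event 1 (t=6: INC d by 6): {d=6}
  after event 2 (t=12: DEC d by 12): {d=-6}
  after event 3 (t=16: SET a = -2): {a=-2, d=-6}
  after event 4 (t=23: DEC a by 1): {a=-3, d=-6}

Answer: {a=-3, d=-6}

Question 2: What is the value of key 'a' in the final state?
Track key 'a' through all 9 events:
  event 1 (t=6: INC d by 6): a unchanged
  event 2 (t=12: DEC d by 12): a unchanged
  event 3 (t=16: SET a = -2): a (absent) -> -2
  event 4 (t=23: DEC a by 1): a -2 -> -3
  event 5 (t=30: DEC a by 14): a -3 -> -17
  event 6 (t=37: DEC d by 10): a unchanged
  event 7 (t=38: SET a = 1): a -17 -> 1
  event 8 (t=44: INC b by 5): a unchanged
  event 9 (t=46: DEC b by 4): a unchanged
Final: a = 1

Answer: 1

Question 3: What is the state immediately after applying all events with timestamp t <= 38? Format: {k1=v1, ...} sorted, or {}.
Answer: {a=1, d=-16}

Derivation:
Apply events with t <= 38 (7 events):
  after event 1 (t=6: INC d by 6): {d=6}
  after event 2 (t=12: DEC d by 12): {d=-6}
  after event 3 (t=16: SET a = -2): {a=-2, d=-6}
  after event 4 (t=23: DEC a by 1): {a=-3, d=-6}
  after event 5 (t=30: DEC a by 14): {a=-17, d=-6}
  after event 6 (t=37: DEC d by 10): {a=-17, d=-16}
  after event 7 (t=38: SET a = 1): {a=1, d=-16}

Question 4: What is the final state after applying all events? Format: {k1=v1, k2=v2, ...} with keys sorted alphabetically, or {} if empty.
  after event 1 (t=6: INC d by 6): {d=6}
  after event 2 (t=12: DEC d by 12): {d=-6}
  after event 3 (t=16: SET a = -2): {a=-2, d=-6}
  after event 4 (t=23: DEC a by 1): {a=-3, d=-6}
  after event 5 (t=30: DEC a by 14): {a=-17, d=-6}
  after event 6 (t=37: DEC d by 10): {a=-17, d=-16}
  after event 7 (t=38: SET a = 1): {a=1, d=-16}
  after event 8 (t=44: INC b by 5): {a=1, b=5, d=-16}
  after event 9 (t=46: DEC b by 4): {a=1, b=1, d=-16}

Answer: {a=1, b=1, d=-16}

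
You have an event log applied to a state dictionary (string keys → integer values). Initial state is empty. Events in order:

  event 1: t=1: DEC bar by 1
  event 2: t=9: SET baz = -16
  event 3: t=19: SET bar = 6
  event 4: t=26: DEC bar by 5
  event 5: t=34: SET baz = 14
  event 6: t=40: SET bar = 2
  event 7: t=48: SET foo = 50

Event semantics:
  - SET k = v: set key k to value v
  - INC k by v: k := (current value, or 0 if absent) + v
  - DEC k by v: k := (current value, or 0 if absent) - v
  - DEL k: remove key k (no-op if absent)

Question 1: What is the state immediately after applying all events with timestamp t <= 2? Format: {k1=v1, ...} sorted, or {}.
Apply events with t <= 2 (1 events):
  after event 1 (t=1: DEC bar by 1): {bar=-1}

Answer: {bar=-1}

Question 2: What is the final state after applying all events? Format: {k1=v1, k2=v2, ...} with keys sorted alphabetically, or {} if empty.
  after event 1 (t=1: DEC bar by 1): {bar=-1}
  after event 2 (t=9: SET baz = -16): {bar=-1, baz=-16}
  after event 3 (t=19: SET bar = 6): {bar=6, baz=-16}
  after event 4 (t=26: DEC bar by 5): {bar=1, baz=-16}
  after event 5 (t=34: SET baz = 14): {bar=1, baz=14}
  after event 6 (t=40: SET bar = 2): {bar=2, baz=14}
  after event 7 (t=48: SET foo = 50): {bar=2, baz=14, foo=50}

Answer: {bar=2, baz=14, foo=50}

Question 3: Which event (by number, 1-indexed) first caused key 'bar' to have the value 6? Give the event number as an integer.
Looking for first event where bar becomes 6:
  event 1: bar = -1
  event 2: bar = -1
  event 3: bar -1 -> 6  <-- first match

Answer: 3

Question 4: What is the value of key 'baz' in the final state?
Track key 'baz' through all 7 events:
  event 1 (t=1: DEC bar by 1): baz unchanged
  event 2 (t=9: SET baz = -16): baz (absent) -> -16
  event 3 (t=19: SET bar = 6): baz unchanged
  event 4 (t=26: DEC bar by 5): baz unchanged
  event 5 (t=34: SET baz = 14): baz -16 -> 14
  event 6 (t=40: SET bar = 2): baz unchanged
  event 7 (t=48: SET foo = 50): baz unchanged
Final: baz = 14

Answer: 14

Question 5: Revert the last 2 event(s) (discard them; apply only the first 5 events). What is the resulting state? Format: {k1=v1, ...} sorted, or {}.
Keep first 5 events (discard last 2):
  after event 1 (t=1: DEC bar by 1): {bar=-1}
  after event 2 (t=9: SET baz = -16): {bar=-1, baz=-16}
  after event 3 (t=19: SET bar = 6): {bar=6, baz=-16}
  after event 4 (t=26: DEC bar by 5): {bar=1, baz=-16}
  after event 5 (t=34: SET baz = 14): {bar=1, baz=14}

Answer: {bar=1, baz=14}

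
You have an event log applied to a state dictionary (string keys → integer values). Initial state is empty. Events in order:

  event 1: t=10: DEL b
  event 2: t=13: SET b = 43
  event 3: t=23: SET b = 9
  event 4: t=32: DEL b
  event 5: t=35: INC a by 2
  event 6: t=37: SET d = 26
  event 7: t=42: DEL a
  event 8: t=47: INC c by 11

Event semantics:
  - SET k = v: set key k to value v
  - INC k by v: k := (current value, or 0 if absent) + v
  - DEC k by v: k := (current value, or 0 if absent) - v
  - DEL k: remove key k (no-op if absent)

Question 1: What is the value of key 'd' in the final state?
Answer: 26

Derivation:
Track key 'd' through all 8 events:
  event 1 (t=10: DEL b): d unchanged
  event 2 (t=13: SET b = 43): d unchanged
  event 3 (t=23: SET b = 9): d unchanged
  event 4 (t=32: DEL b): d unchanged
  event 5 (t=35: INC a by 2): d unchanged
  event 6 (t=37: SET d = 26): d (absent) -> 26
  event 7 (t=42: DEL a): d unchanged
  event 8 (t=47: INC c by 11): d unchanged
Final: d = 26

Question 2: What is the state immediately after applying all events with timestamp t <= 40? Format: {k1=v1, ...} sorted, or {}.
Apply events with t <= 40 (6 events):
  after event 1 (t=10: DEL b): {}
  after event 2 (t=13: SET b = 43): {b=43}
  after event 3 (t=23: SET b = 9): {b=9}
  after event 4 (t=32: DEL b): {}
  after event 5 (t=35: INC a by 2): {a=2}
  after event 6 (t=37: SET d = 26): {a=2, d=26}

Answer: {a=2, d=26}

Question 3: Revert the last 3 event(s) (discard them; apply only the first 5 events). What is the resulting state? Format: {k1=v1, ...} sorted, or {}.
Answer: {a=2}

Derivation:
Keep first 5 events (discard last 3):
  after event 1 (t=10: DEL b): {}
  after event 2 (t=13: SET b = 43): {b=43}
  after event 3 (t=23: SET b = 9): {b=9}
  after event 4 (t=32: DEL b): {}
  after event 5 (t=35: INC a by 2): {a=2}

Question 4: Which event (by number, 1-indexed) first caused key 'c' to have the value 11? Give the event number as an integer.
Answer: 8

Derivation:
Looking for first event where c becomes 11:
  event 8: c (absent) -> 11  <-- first match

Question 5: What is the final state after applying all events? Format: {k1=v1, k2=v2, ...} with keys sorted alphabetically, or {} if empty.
  after event 1 (t=10: DEL b): {}
  after event 2 (t=13: SET b = 43): {b=43}
  after event 3 (t=23: SET b = 9): {b=9}
  after event 4 (t=32: DEL b): {}
  after event 5 (t=35: INC a by 2): {a=2}
  after event 6 (t=37: SET d = 26): {a=2, d=26}
  after event 7 (t=42: DEL a): {d=26}
  after event 8 (t=47: INC c by 11): {c=11, d=26}

Answer: {c=11, d=26}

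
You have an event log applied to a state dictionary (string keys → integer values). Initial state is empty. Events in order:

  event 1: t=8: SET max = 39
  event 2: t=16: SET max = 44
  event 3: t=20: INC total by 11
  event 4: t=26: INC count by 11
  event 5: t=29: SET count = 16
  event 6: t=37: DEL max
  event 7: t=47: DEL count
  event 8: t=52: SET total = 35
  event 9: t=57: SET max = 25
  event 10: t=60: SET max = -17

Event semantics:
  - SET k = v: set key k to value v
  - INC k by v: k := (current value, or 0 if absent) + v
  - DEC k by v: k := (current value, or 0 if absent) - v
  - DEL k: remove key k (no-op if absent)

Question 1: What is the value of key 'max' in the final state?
Answer: -17

Derivation:
Track key 'max' through all 10 events:
  event 1 (t=8: SET max = 39): max (absent) -> 39
  event 2 (t=16: SET max = 44): max 39 -> 44
  event 3 (t=20: INC total by 11): max unchanged
  event 4 (t=26: INC count by 11): max unchanged
  event 5 (t=29: SET count = 16): max unchanged
  event 6 (t=37: DEL max): max 44 -> (absent)
  event 7 (t=47: DEL count): max unchanged
  event 8 (t=52: SET total = 35): max unchanged
  event 9 (t=57: SET max = 25): max (absent) -> 25
  event 10 (t=60: SET max = -17): max 25 -> -17
Final: max = -17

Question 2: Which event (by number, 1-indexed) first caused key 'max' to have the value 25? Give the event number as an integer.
Looking for first event where max becomes 25:
  event 1: max = 39
  event 2: max = 44
  event 3: max = 44
  event 4: max = 44
  event 5: max = 44
  event 6: max = (absent)
  event 9: max (absent) -> 25  <-- first match

Answer: 9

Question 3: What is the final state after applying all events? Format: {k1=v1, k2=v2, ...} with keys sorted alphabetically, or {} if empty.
Answer: {max=-17, total=35}

Derivation:
  after event 1 (t=8: SET max = 39): {max=39}
  after event 2 (t=16: SET max = 44): {max=44}
  after event 3 (t=20: INC total by 11): {max=44, total=11}
  after event 4 (t=26: INC count by 11): {count=11, max=44, total=11}
  after event 5 (t=29: SET count = 16): {count=16, max=44, total=11}
  after event 6 (t=37: DEL max): {count=16, total=11}
  after event 7 (t=47: DEL count): {total=11}
  after event 8 (t=52: SET total = 35): {total=35}
  after event 9 (t=57: SET max = 25): {max=25, total=35}
  after event 10 (t=60: SET max = -17): {max=-17, total=35}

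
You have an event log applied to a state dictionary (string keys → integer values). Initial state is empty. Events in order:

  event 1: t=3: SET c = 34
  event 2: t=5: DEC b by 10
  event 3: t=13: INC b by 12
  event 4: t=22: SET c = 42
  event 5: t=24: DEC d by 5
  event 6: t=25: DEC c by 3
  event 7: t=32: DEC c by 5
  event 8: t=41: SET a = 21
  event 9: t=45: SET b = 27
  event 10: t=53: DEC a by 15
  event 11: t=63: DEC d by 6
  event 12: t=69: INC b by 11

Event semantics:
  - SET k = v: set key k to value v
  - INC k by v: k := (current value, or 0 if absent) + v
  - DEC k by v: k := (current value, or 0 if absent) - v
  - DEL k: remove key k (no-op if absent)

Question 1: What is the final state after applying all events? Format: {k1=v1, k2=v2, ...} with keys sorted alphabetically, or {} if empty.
Answer: {a=6, b=38, c=34, d=-11}

Derivation:
  after event 1 (t=3: SET c = 34): {c=34}
  after event 2 (t=5: DEC b by 10): {b=-10, c=34}
  after event 3 (t=13: INC b by 12): {b=2, c=34}
  after event 4 (t=22: SET c = 42): {b=2, c=42}
  after event 5 (t=24: DEC d by 5): {b=2, c=42, d=-5}
  after event 6 (t=25: DEC c by 3): {b=2, c=39, d=-5}
  after event 7 (t=32: DEC c by 5): {b=2, c=34, d=-5}
  after event 8 (t=41: SET a = 21): {a=21, b=2, c=34, d=-5}
  after event 9 (t=45: SET b = 27): {a=21, b=27, c=34, d=-5}
  after event 10 (t=53: DEC a by 15): {a=6, b=27, c=34, d=-5}
  after event 11 (t=63: DEC d by 6): {a=6, b=27, c=34, d=-11}
  after event 12 (t=69: INC b by 11): {a=6, b=38, c=34, d=-11}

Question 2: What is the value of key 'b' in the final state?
Track key 'b' through all 12 events:
  event 1 (t=3: SET c = 34): b unchanged
  event 2 (t=5: DEC b by 10): b (absent) -> -10
  event 3 (t=13: INC b by 12): b -10 -> 2
  event 4 (t=22: SET c = 42): b unchanged
  event 5 (t=24: DEC d by 5): b unchanged
  event 6 (t=25: DEC c by 3): b unchanged
  event 7 (t=32: DEC c by 5): b unchanged
  event 8 (t=41: SET a = 21): b unchanged
  event 9 (t=45: SET b = 27): b 2 -> 27
  event 10 (t=53: DEC a by 15): b unchanged
  event 11 (t=63: DEC d by 6): b unchanged
  event 12 (t=69: INC b by 11): b 27 -> 38
Final: b = 38

Answer: 38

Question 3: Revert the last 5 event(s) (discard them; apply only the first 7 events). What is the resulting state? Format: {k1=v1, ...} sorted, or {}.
Answer: {b=2, c=34, d=-5}

Derivation:
Keep first 7 events (discard last 5):
  after event 1 (t=3: SET c = 34): {c=34}
  after event 2 (t=5: DEC b by 10): {b=-10, c=34}
  after event 3 (t=13: INC b by 12): {b=2, c=34}
  after event 4 (t=22: SET c = 42): {b=2, c=42}
  after event 5 (t=24: DEC d by 5): {b=2, c=42, d=-5}
  after event 6 (t=25: DEC c by 3): {b=2, c=39, d=-5}
  after event 7 (t=32: DEC c by 5): {b=2, c=34, d=-5}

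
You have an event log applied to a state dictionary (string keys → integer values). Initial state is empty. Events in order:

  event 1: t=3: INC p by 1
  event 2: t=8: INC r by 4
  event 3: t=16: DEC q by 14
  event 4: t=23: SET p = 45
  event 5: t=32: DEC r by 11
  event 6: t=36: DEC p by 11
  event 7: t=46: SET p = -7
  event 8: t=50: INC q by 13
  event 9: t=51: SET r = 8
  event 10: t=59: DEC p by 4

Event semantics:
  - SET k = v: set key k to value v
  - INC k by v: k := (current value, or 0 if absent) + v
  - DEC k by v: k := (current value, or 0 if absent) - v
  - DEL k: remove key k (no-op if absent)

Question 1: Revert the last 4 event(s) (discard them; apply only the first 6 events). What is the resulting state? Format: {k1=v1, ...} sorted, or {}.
Keep first 6 events (discard last 4):
  after event 1 (t=3: INC p by 1): {p=1}
  after event 2 (t=8: INC r by 4): {p=1, r=4}
  after event 3 (t=16: DEC q by 14): {p=1, q=-14, r=4}
  after event 4 (t=23: SET p = 45): {p=45, q=-14, r=4}
  after event 5 (t=32: DEC r by 11): {p=45, q=-14, r=-7}
  after event 6 (t=36: DEC p by 11): {p=34, q=-14, r=-7}

Answer: {p=34, q=-14, r=-7}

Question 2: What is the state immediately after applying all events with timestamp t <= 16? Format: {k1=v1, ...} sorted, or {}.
Apply events with t <= 16 (3 events):
  after event 1 (t=3: INC p by 1): {p=1}
  after event 2 (t=8: INC r by 4): {p=1, r=4}
  after event 3 (t=16: DEC q by 14): {p=1, q=-14, r=4}

Answer: {p=1, q=-14, r=4}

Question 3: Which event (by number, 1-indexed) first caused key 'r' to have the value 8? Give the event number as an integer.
Answer: 9

Derivation:
Looking for first event where r becomes 8:
  event 2: r = 4
  event 3: r = 4
  event 4: r = 4
  event 5: r = -7
  event 6: r = -7
  event 7: r = -7
  event 8: r = -7
  event 9: r -7 -> 8  <-- first match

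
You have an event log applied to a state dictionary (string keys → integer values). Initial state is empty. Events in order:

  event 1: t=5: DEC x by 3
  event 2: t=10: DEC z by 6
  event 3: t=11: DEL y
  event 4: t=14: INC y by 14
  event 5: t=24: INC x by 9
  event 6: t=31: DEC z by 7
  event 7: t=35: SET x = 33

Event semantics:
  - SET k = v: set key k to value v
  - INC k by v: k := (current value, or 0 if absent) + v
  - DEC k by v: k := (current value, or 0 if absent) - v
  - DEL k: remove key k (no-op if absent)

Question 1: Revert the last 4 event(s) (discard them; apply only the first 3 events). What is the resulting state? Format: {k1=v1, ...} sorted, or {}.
Keep first 3 events (discard last 4):
  after event 1 (t=5: DEC x by 3): {x=-3}
  after event 2 (t=10: DEC z by 6): {x=-3, z=-6}
  after event 3 (t=11: DEL y): {x=-3, z=-6}

Answer: {x=-3, z=-6}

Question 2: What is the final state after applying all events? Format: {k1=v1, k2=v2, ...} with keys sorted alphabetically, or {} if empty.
  after event 1 (t=5: DEC x by 3): {x=-3}
  after event 2 (t=10: DEC z by 6): {x=-3, z=-6}
  after event 3 (t=11: DEL y): {x=-3, z=-6}
  after event 4 (t=14: INC y by 14): {x=-3, y=14, z=-6}
  after event 5 (t=24: INC x by 9): {x=6, y=14, z=-6}
  after event 6 (t=31: DEC z by 7): {x=6, y=14, z=-13}
  after event 7 (t=35: SET x = 33): {x=33, y=14, z=-13}

Answer: {x=33, y=14, z=-13}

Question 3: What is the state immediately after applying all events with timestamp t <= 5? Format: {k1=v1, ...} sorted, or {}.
Apply events with t <= 5 (1 events):
  after event 1 (t=5: DEC x by 3): {x=-3}

Answer: {x=-3}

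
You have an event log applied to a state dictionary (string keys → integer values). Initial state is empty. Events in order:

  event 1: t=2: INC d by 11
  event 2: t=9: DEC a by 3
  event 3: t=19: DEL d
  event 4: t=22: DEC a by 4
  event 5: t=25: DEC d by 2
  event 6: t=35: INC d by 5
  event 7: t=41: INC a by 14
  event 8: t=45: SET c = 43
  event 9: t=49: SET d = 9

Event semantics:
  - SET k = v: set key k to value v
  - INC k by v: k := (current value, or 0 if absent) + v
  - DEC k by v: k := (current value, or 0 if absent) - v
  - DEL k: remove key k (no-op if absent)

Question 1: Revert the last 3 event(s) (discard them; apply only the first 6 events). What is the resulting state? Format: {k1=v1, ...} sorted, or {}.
Answer: {a=-7, d=3}

Derivation:
Keep first 6 events (discard last 3):
  after event 1 (t=2: INC d by 11): {d=11}
  after event 2 (t=9: DEC a by 3): {a=-3, d=11}
  after event 3 (t=19: DEL d): {a=-3}
  after event 4 (t=22: DEC a by 4): {a=-7}
  after event 5 (t=25: DEC d by 2): {a=-7, d=-2}
  after event 6 (t=35: INC d by 5): {a=-7, d=3}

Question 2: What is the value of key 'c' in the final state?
Track key 'c' through all 9 events:
  event 1 (t=2: INC d by 11): c unchanged
  event 2 (t=9: DEC a by 3): c unchanged
  event 3 (t=19: DEL d): c unchanged
  event 4 (t=22: DEC a by 4): c unchanged
  event 5 (t=25: DEC d by 2): c unchanged
  event 6 (t=35: INC d by 5): c unchanged
  event 7 (t=41: INC a by 14): c unchanged
  event 8 (t=45: SET c = 43): c (absent) -> 43
  event 9 (t=49: SET d = 9): c unchanged
Final: c = 43

Answer: 43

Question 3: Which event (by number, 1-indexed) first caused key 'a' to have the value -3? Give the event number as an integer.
Answer: 2

Derivation:
Looking for first event where a becomes -3:
  event 2: a (absent) -> -3  <-- first match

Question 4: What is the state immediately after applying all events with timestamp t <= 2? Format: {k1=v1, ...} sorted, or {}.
Apply events with t <= 2 (1 events):
  after event 1 (t=2: INC d by 11): {d=11}

Answer: {d=11}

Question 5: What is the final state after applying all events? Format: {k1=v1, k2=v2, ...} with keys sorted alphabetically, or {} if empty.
Answer: {a=7, c=43, d=9}

Derivation:
  after event 1 (t=2: INC d by 11): {d=11}
  after event 2 (t=9: DEC a by 3): {a=-3, d=11}
  after event 3 (t=19: DEL d): {a=-3}
  after event 4 (t=22: DEC a by 4): {a=-7}
  after event 5 (t=25: DEC d by 2): {a=-7, d=-2}
  after event 6 (t=35: INC d by 5): {a=-7, d=3}
  after event 7 (t=41: INC a by 14): {a=7, d=3}
  after event 8 (t=45: SET c = 43): {a=7, c=43, d=3}
  after event 9 (t=49: SET d = 9): {a=7, c=43, d=9}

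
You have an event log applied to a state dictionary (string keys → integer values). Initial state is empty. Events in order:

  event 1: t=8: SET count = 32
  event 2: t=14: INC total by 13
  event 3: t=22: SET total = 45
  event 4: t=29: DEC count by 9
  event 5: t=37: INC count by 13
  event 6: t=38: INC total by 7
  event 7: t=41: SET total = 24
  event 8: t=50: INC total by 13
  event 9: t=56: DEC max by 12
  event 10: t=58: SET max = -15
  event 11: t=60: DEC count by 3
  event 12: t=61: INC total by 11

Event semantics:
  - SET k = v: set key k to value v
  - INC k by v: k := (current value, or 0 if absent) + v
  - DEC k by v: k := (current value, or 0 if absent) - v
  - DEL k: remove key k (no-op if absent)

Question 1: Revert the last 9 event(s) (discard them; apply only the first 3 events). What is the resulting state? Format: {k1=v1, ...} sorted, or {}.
Keep first 3 events (discard last 9):
  after event 1 (t=8: SET count = 32): {count=32}
  after event 2 (t=14: INC total by 13): {count=32, total=13}
  after event 3 (t=22: SET total = 45): {count=32, total=45}

Answer: {count=32, total=45}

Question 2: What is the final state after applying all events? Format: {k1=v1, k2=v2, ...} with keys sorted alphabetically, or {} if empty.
Answer: {count=33, max=-15, total=48}

Derivation:
  after event 1 (t=8: SET count = 32): {count=32}
  after event 2 (t=14: INC total by 13): {count=32, total=13}
  after event 3 (t=22: SET total = 45): {count=32, total=45}
  after event 4 (t=29: DEC count by 9): {count=23, total=45}
  after event 5 (t=37: INC count by 13): {count=36, total=45}
  after event 6 (t=38: INC total by 7): {count=36, total=52}
  after event 7 (t=41: SET total = 24): {count=36, total=24}
  after event 8 (t=50: INC total by 13): {count=36, total=37}
  after event 9 (t=56: DEC max by 12): {count=36, max=-12, total=37}
  after event 10 (t=58: SET max = -15): {count=36, max=-15, total=37}
  after event 11 (t=60: DEC count by 3): {count=33, max=-15, total=37}
  after event 12 (t=61: INC total by 11): {count=33, max=-15, total=48}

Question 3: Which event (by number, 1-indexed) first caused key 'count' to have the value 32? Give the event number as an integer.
Looking for first event where count becomes 32:
  event 1: count (absent) -> 32  <-- first match

Answer: 1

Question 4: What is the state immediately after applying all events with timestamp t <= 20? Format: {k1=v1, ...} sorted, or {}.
Apply events with t <= 20 (2 events):
  after event 1 (t=8: SET count = 32): {count=32}
  after event 2 (t=14: INC total by 13): {count=32, total=13}

Answer: {count=32, total=13}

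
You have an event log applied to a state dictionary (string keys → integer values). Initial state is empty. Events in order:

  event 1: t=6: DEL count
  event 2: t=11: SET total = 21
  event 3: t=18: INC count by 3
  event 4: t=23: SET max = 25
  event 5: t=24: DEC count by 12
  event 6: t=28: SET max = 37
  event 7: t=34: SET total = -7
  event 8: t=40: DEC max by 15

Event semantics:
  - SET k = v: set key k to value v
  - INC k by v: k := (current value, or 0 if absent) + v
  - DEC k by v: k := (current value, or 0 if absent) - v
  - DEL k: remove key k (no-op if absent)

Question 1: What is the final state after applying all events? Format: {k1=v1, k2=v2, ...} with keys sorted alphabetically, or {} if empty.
  after event 1 (t=6: DEL count): {}
  after event 2 (t=11: SET total = 21): {total=21}
  after event 3 (t=18: INC count by 3): {count=3, total=21}
  after event 4 (t=23: SET max = 25): {count=3, max=25, total=21}
  after event 5 (t=24: DEC count by 12): {count=-9, max=25, total=21}
  after event 6 (t=28: SET max = 37): {count=-9, max=37, total=21}
  after event 7 (t=34: SET total = -7): {count=-9, max=37, total=-7}
  after event 8 (t=40: DEC max by 15): {count=-9, max=22, total=-7}

Answer: {count=-9, max=22, total=-7}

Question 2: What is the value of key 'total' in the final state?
Answer: -7

Derivation:
Track key 'total' through all 8 events:
  event 1 (t=6: DEL count): total unchanged
  event 2 (t=11: SET total = 21): total (absent) -> 21
  event 3 (t=18: INC count by 3): total unchanged
  event 4 (t=23: SET max = 25): total unchanged
  event 5 (t=24: DEC count by 12): total unchanged
  event 6 (t=28: SET max = 37): total unchanged
  event 7 (t=34: SET total = -7): total 21 -> -7
  event 8 (t=40: DEC max by 15): total unchanged
Final: total = -7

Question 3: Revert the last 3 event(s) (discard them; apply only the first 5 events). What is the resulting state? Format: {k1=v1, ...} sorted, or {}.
Answer: {count=-9, max=25, total=21}

Derivation:
Keep first 5 events (discard last 3):
  after event 1 (t=6: DEL count): {}
  after event 2 (t=11: SET total = 21): {total=21}
  after event 3 (t=18: INC count by 3): {count=3, total=21}
  after event 4 (t=23: SET max = 25): {count=3, max=25, total=21}
  after event 5 (t=24: DEC count by 12): {count=-9, max=25, total=21}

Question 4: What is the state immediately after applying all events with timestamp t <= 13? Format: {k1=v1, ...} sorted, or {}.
Answer: {total=21}

Derivation:
Apply events with t <= 13 (2 events):
  after event 1 (t=6: DEL count): {}
  after event 2 (t=11: SET total = 21): {total=21}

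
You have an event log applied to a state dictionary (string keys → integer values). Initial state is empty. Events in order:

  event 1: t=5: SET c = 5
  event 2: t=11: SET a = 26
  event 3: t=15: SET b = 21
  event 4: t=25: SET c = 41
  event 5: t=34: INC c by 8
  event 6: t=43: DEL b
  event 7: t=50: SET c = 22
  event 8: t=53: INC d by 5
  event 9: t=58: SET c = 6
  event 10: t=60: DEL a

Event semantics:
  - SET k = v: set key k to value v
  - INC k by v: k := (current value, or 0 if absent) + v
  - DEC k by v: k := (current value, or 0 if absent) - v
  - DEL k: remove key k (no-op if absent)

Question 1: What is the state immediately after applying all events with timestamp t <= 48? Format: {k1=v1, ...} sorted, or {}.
Apply events with t <= 48 (6 events):
  after event 1 (t=5: SET c = 5): {c=5}
  after event 2 (t=11: SET a = 26): {a=26, c=5}
  after event 3 (t=15: SET b = 21): {a=26, b=21, c=5}
  after event 4 (t=25: SET c = 41): {a=26, b=21, c=41}
  after event 5 (t=34: INC c by 8): {a=26, b=21, c=49}
  after event 6 (t=43: DEL b): {a=26, c=49}

Answer: {a=26, c=49}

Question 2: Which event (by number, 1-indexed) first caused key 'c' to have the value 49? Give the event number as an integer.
Answer: 5

Derivation:
Looking for first event where c becomes 49:
  event 1: c = 5
  event 2: c = 5
  event 3: c = 5
  event 4: c = 41
  event 5: c 41 -> 49  <-- first match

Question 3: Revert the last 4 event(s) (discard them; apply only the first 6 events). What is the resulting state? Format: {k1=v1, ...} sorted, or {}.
Answer: {a=26, c=49}

Derivation:
Keep first 6 events (discard last 4):
  after event 1 (t=5: SET c = 5): {c=5}
  after event 2 (t=11: SET a = 26): {a=26, c=5}
  after event 3 (t=15: SET b = 21): {a=26, b=21, c=5}
  after event 4 (t=25: SET c = 41): {a=26, b=21, c=41}
  after event 5 (t=34: INC c by 8): {a=26, b=21, c=49}
  after event 6 (t=43: DEL b): {a=26, c=49}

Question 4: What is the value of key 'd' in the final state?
Answer: 5

Derivation:
Track key 'd' through all 10 events:
  event 1 (t=5: SET c = 5): d unchanged
  event 2 (t=11: SET a = 26): d unchanged
  event 3 (t=15: SET b = 21): d unchanged
  event 4 (t=25: SET c = 41): d unchanged
  event 5 (t=34: INC c by 8): d unchanged
  event 6 (t=43: DEL b): d unchanged
  event 7 (t=50: SET c = 22): d unchanged
  event 8 (t=53: INC d by 5): d (absent) -> 5
  event 9 (t=58: SET c = 6): d unchanged
  event 10 (t=60: DEL a): d unchanged
Final: d = 5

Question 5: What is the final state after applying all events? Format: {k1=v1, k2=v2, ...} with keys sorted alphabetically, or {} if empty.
Answer: {c=6, d=5}

Derivation:
  after event 1 (t=5: SET c = 5): {c=5}
  after event 2 (t=11: SET a = 26): {a=26, c=5}
  after event 3 (t=15: SET b = 21): {a=26, b=21, c=5}
  after event 4 (t=25: SET c = 41): {a=26, b=21, c=41}
  after event 5 (t=34: INC c by 8): {a=26, b=21, c=49}
  after event 6 (t=43: DEL b): {a=26, c=49}
  after event 7 (t=50: SET c = 22): {a=26, c=22}
  after event 8 (t=53: INC d by 5): {a=26, c=22, d=5}
  after event 9 (t=58: SET c = 6): {a=26, c=6, d=5}
  after event 10 (t=60: DEL a): {c=6, d=5}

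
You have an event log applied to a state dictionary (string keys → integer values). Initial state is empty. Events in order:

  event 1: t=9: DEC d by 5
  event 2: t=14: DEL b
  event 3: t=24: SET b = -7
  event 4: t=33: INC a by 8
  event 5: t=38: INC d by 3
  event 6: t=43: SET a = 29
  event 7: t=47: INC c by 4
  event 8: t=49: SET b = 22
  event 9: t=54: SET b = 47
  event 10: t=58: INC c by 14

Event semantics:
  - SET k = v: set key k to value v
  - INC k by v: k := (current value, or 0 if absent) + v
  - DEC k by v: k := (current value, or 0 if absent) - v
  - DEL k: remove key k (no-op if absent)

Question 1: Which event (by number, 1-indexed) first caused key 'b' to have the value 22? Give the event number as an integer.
Answer: 8

Derivation:
Looking for first event where b becomes 22:
  event 3: b = -7
  event 4: b = -7
  event 5: b = -7
  event 6: b = -7
  event 7: b = -7
  event 8: b -7 -> 22  <-- first match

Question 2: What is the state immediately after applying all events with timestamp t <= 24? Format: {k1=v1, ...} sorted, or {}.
Answer: {b=-7, d=-5}

Derivation:
Apply events with t <= 24 (3 events):
  after event 1 (t=9: DEC d by 5): {d=-5}
  after event 2 (t=14: DEL b): {d=-5}
  after event 3 (t=24: SET b = -7): {b=-7, d=-5}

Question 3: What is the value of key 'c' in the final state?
Answer: 18

Derivation:
Track key 'c' through all 10 events:
  event 1 (t=9: DEC d by 5): c unchanged
  event 2 (t=14: DEL b): c unchanged
  event 3 (t=24: SET b = -7): c unchanged
  event 4 (t=33: INC a by 8): c unchanged
  event 5 (t=38: INC d by 3): c unchanged
  event 6 (t=43: SET a = 29): c unchanged
  event 7 (t=47: INC c by 4): c (absent) -> 4
  event 8 (t=49: SET b = 22): c unchanged
  event 9 (t=54: SET b = 47): c unchanged
  event 10 (t=58: INC c by 14): c 4 -> 18
Final: c = 18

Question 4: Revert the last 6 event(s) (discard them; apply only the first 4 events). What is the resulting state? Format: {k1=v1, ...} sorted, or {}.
Answer: {a=8, b=-7, d=-5}

Derivation:
Keep first 4 events (discard last 6):
  after event 1 (t=9: DEC d by 5): {d=-5}
  after event 2 (t=14: DEL b): {d=-5}
  after event 3 (t=24: SET b = -7): {b=-7, d=-5}
  after event 4 (t=33: INC a by 8): {a=8, b=-7, d=-5}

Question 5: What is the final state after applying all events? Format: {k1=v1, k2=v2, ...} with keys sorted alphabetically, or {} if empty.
  after event 1 (t=9: DEC d by 5): {d=-5}
  after event 2 (t=14: DEL b): {d=-5}
  after event 3 (t=24: SET b = -7): {b=-7, d=-5}
  after event 4 (t=33: INC a by 8): {a=8, b=-7, d=-5}
  after event 5 (t=38: INC d by 3): {a=8, b=-7, d=-2}
  after event 6 (t=43: SET a = 29): {a=29, b=-7, d=-2}
  after event 7 (t=47: INC c by 4): {a=29, b=-7, c=4, d=-2}
  after event 8 (t=49: SET b = 22): {a=29, b=22, c=4, d=-2}
  after event 9 (t=54: SET b = 47): {a=29, b=47, c=4, d=-2}
  after event 10 (t=58: INC c by 14): {a=29, b=47, c=18, d=-2}

Answer: {a=29, b=47, c=18, d=-2}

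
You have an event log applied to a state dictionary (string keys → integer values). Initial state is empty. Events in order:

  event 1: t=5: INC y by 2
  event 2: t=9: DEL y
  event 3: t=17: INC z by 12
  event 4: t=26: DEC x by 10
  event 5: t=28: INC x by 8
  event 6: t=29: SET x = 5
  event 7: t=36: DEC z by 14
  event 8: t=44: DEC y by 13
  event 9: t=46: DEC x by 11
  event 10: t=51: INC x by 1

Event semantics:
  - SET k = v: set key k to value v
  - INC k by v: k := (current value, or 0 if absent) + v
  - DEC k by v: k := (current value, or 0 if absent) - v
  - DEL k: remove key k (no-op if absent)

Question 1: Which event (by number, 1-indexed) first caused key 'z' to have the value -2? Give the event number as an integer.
Looking for first event where z becomes -2:
  event 3: z = 12
  event 4: z = 12
  event 5: z = 12
  event 6: z = 12
  event 7: z 12 -> -2  <-- first match

Answer: 7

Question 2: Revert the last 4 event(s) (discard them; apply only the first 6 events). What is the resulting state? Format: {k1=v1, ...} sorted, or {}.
Keep first 6 events (discard last 4):
  after event 1 (t=5: INC y by 2): {y=2}
  after event 2 (t=9: DEL y): {}
  after event 3 (t=17: INC z by 12): {z=12}
  after event 4 (t=26: DEC x by 10): {x=-10, z=12}
  after event 5 (t=28: INC x by 8): {x=-2, z=12}
  after event 6 (t=29: SET x = 5): {x=5, z=12}

Answer: {x=5, z=12}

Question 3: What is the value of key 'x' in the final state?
Track key 'x' through all 10 events:
  event 1 (t=5: INC y by 2): x unchanged
  event 2 (t=9: DEL y): x unchanged
  event 3 (t=17: INC z by 12): x unchanged
  event 4 (t=26: DEC x by 10): x (absent) -> -10
  event 5 (t=28: INC x by 8): x -10 -> -2
  event 6 (t=29: SET x = 5): x -2 -> 5
  event 7 (t=36: DEC z by 14): x unchanged
  event 8 (t=44: DEC y by 13): x unchanged
  event 9 (t=46: DEC x by 11): x 5 -> -6
  event 10 (t=51: INC x by 1): x -6 -> -5
Final: x = -5

Answer: -5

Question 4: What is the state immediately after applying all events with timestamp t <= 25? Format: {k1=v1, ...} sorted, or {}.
Apply events with t <= 25 (3 events):
  after event 1 (t=5: INC y by 2): {y=2}
  after event 2 (t=9: DEL y): {}
  after event 3 (t=17: INC z by 12): {z=12}

Answer: {z=12}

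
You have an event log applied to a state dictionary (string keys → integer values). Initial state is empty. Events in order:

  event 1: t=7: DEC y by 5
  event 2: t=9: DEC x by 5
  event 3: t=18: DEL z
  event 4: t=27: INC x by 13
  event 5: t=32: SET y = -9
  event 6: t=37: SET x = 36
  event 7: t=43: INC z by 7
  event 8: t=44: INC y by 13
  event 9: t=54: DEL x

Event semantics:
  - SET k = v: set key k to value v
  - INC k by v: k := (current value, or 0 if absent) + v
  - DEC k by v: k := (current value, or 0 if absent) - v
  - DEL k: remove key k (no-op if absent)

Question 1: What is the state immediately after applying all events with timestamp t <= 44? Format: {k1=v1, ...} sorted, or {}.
Answer: {x=36, y=4, z=7}

Derivation:
Apply events with t <= 44 (8 events):
  after event 1 (t=7: DEC y by 5): {y=-5}
  after event 2 (t=9: DEC x by 5): {x=-5, y=-5}
  after event 3 (t=18: DEL z): {x=-5, y=-5}
  after event 4 (t=27: INC x by 13): {x=8, y=-5}
  after event 5 (t=32: SET y = -9): {x=8, y=-9}
  after event 6 (t=37: SET x = 36): {x=36, y=-9}
  after event 7 (t=43: INC z by 7): {x=36, y=-9, z=7}
  after event 8 (t=44: INC y by 13): {x=36, y=4, z=7}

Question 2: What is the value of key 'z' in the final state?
Track key 'z' through all 9 events:
  event 1 (t=7: DEC y by 5): z unchanged
  event 2 (t=9: DEC x by 5): z unchanged
  event 3 (t=18: DEL z): z (absent) -> (absent)
  event 4 (t=27: INC x by 13): z unchanged
  event 5 (t=32: SET y = -9): z unchanged
  event 6 (t=37: SET x = 36): z unchanged
  event 7 (t=43: INC z by 7): z (absent) -> 7
  event 8 (t=44: INC y by 13): z unchanged
  event 9 (t=54: DEL x): z unchanged
Final: z = 7

Answer: 7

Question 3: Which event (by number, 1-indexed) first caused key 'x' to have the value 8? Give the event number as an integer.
Answer: 4

Derivation:
Looking for first event where x becomes 8:
  event 2: x = -5
  event 3: x = -5
  event 4: x -5 -> 8  <-- first match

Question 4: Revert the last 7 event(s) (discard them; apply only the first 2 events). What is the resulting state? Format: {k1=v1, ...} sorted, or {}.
Answer: {x=-5, y=-5}

Derivation:
Keep first 2 events (discard last 7):
  after event 1 (t=7: DEC y by 5): {y=-5}
  after event 2 (t=9: DEC x by 5): {x=-5, y=-5}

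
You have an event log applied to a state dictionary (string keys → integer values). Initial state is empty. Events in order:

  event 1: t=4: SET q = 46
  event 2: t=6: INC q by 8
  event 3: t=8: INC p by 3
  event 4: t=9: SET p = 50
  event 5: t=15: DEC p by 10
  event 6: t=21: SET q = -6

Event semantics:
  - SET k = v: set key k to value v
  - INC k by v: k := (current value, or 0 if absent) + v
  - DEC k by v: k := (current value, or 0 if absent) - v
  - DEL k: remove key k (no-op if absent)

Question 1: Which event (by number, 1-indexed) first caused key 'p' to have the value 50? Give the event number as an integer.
Answer: 4

Derivation:
Looking for first event where p becomes 50:
  event 3: p = 3
  event 4: p 3 -> 50  <-- first match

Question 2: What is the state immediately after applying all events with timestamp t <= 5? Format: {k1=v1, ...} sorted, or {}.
Answer: {q=46}

Derivation:
Apply events with t <= 5 (1 events):
  after event 1 (t=4: SET q = 46): {q=46}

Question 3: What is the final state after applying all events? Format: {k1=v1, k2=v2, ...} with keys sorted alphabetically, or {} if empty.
  after event 1 (t=4: SET q = 46): {q=46}
  after event 2 (t=6: INC q by 8): {q=54}
  after event 3 (t=8: INC p by 3): {p=3, q=54}
  after event 4 (t=9: SET p = 50): {p=50, q=54}
  after event 5 (t=15: DEC p by 10): {p=40, q=54}
  after event 6 (t=21: SET q = -6): {p=40, q=-6}

Answer: {p=40, q=-6}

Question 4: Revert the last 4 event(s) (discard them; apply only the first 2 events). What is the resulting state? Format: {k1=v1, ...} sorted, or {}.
Answer: {q=54}

Derivation:
Keep first 2 events (discard last 4):
  after event 1 (t=4: SET q = 46): {q=46}
  after event 2 (t=6: INC q by 8): {q=54}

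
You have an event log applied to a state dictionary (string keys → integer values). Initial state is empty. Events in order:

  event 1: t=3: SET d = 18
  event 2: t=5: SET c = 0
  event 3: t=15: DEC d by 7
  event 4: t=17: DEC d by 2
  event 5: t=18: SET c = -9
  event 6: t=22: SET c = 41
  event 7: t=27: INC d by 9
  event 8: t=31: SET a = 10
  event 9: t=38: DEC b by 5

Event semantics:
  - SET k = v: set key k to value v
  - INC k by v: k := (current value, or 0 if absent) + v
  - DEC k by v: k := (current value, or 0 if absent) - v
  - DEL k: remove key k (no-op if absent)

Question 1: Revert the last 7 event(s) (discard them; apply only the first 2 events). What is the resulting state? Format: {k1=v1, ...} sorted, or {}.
Keep first 2 events (discard last 7):
  after event 1 (t=3: SET d = 18): {d=18}
  after event 2 (t=5: SET c = 0): {c=0, d=18}

Answer: {c=0, d=18}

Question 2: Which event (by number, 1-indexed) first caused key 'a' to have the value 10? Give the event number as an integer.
Answer: 8

Derivation:
Looking for first event where a becomes 10:
  event 8: a (absent) -> 10  <-- first match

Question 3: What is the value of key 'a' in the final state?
Track key 'a' through all 9 events:
  event 1 (t=3: SET d = 18): a unchanged
  event 2 (t=5: SET c = 0): a unchanged
  event 3 (t=15: DEC d by 7): a unchanged
  event 4 (t=17: DEC d by 2): a unchanged
  event 5 (t=18: SET c = -9): a unchanged
  event 6 (t=22: SET c = 41): a unchanged
  event 7 (t=27: INC d by 9): a unchanged
  event 8 (t=31: SET a = 10): a (absent) -> 10
  event 9 (t=38: DEC b by 5): a unchanged
Final: a = 10

Answer: 10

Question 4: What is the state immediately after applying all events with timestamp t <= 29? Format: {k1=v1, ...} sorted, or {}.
Answer: {c=41, d=18}

Derivation:
Apply events with t <= 29 (7 events):
  after event 1 (t=3: SET d = 18): {d=18}
  after event 2 (t=5: SET c = 0): {c=0, d=18}
  after event 3 (t=15: DEC d by 7): {c=0, d=11}
  after event 4 (t=17: DEC d by 2): {c=0, d=9}
  after event 5 (t=18: SET c = -9): {c=-9, d=9}
  after event 6 (t=22: SET c = 41): {c=41, d=9}
  after event 7 (t=27: INC d by 9): {c=41, d=18}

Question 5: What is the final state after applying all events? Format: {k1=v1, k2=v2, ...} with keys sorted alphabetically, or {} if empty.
  after event 1 (t=3: SET d = 18): {d=18}
  after event 2 (t=5: SET c = 0): {c=0, d=18}
  after event 3 (t=15: DEC d by 7): {c=0, d=11}
  after event 4 (t=17: DEC d by 2): {c=0, d=9}
  after event 5 (t=18: SET c = -9): {c=-9, d=9}
  after event 6 (t=22: SET c = 41): {c=41, d=9}
  after event 7 (t=27: INC d by 9): {c=41, d=18}
  after event 8 (t=31: SET a = 10): {a=10, c=41, d=18}
  after event 9 (t=38: DEC b by 5): {a=10, b=-5, c=41, d=18}

Answer: {a=10, b=-5, c=41, d=18}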